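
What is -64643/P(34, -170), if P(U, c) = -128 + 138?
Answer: -64643/10 ≈ -6464.3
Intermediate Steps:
P(U, c) = 10
-64643/P(34, -170) = -64643/10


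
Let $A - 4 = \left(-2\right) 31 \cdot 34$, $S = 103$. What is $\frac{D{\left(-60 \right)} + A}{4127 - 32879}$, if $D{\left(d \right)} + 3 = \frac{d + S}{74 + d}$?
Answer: $\frac{29455}{402528} \approx 0.073175$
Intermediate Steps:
$D{\left(d \right)} = -3 + \frac{103 + d}{74 + d}$ ($D{\left(d \right)} = -3 + \frac{d + 103}{74 + d} = -3 + \frac{103 + d}{74 + d}$)
$A = -2104$ ($A = 4 + \left(-2\right) 31 \cdot 34 = 4 - 2108 = -2104$)
$\frac{D{\left(-60 \right)} + A}{4127 - 32879} = \frac{\frac{-119 - -120}{74 - 60} - 2104}{4127 - 32879} = \frac{\frac{-119 + 120}{14} - 2104}{-28752} = \left(\frac{1}{14} \cdot 1 - 2104\right) \left(- \frac{1}{28752}\right) = \left(\frac{1}{14} - 2104\right) \left(- \frac{1}{28752}\right) = \left(- \frac{29455}{14}\right) \left(- \frac{1}{28752}\right) = \frac{29455}{402528}$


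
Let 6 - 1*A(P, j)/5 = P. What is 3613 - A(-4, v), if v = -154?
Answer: 3563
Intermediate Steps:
A(P, j) = 30 - 5*P
3613 - A(-4, v) = 3613 - (30 - 5*(-4)) = 3613 - (30 + 20) = 3613 - 1*50 = 3613 - 50 = 3563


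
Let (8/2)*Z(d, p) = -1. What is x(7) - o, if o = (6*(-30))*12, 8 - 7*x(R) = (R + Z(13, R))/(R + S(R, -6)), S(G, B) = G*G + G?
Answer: 423581/196 ≈ 2161.1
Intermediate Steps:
S(G, B) = G + G² (S(G, B) = G² + G = G + G²)
Z(d, p) = -¼ (Z(d, p) = (¼)*(-1) = -¼)
x(R) = 8/7 - (-¼ + R)/(7*(R + R*(1 + R))) (x(R) = 8/7 - (R - ¼)/(7*(R + R*(1 + R))) = 8/7 - (-¼ + R)/(7*(R + R*(1 + R))))
o = -2160 (o = -180*12 = -2160)
x(7) - o = (1/28)*(1 + 32*7² + 60*7)/(7*(2 + 7)) - 1*(-2160) = (1/28)*(⅐)*(1 + 32*49 + 420)/9 + 2160 = (1/28)*(⅐)*(⅑)*(1 + 1568 + 420) + 2160 = (1/28)*(⅐)*(⅑)*1989 + 2160 = 221/196 + 2160 = 423581/196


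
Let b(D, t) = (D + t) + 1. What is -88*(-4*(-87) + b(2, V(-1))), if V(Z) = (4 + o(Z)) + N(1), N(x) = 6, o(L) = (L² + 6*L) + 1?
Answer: -31416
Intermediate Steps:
o(L) = 1 + L² + 6*L
V(Z) = 11 + Z² + 6*Z (V(Z) = (4 + (1 + Z² + 6*Z)) + 6 = (5 + Z² + 6*Z) + 6 = 11 + Z² + 6*Z)
b(D, t) = 1 + D + t
-88*(-4*(-87) + b(2, V(-1))) = -88*(-4*(-87) + (1 + 2 + (11 + (-1)² + 6*(-1)))) = -88*(348 + (1 + 2 + (11 + 1 - 6))) = -88*(348 + (1 + 2 + 6)) = -88*(348 + 9) = -88*357 = -31416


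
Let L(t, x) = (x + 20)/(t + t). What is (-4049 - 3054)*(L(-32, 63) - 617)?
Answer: 281072813/64 ≈ 4.3918e+6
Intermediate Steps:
L(t, x) = (20 + x)/(2*t) (L(t, x) = (20 + x)/((2*t)) = (20 + x)*(1/(2*t)) = (20 + x)/(2*t))
(-4049 - 3054)*(L(-32, 63) - 617) = (-4049 - 3054)*((½)*(20 + 63)/(-32) - 617) = -7103*((½)*(-1/32)*83 - 617) = -7103*(-83/64 - 617) = -7103*(-39571/64) = 281072813/64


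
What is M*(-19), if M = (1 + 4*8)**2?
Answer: -20691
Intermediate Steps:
M = 1089 (M = (1 + 32)**2 = 33**2 = 1089)
M*(-19) = 1089*(-19) = -20691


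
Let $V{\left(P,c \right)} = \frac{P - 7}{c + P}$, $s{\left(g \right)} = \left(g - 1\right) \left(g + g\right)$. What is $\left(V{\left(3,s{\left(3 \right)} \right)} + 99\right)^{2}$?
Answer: $\frac{2193361}{225} \approx 9748.3$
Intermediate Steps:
$s{\left(g \right)} = 2 g \left(-1 + g\right)$ ($s{\left(g \right)} = \left(-1 + g\right) 2 g = 2 g \left(-1 + g\right)$)
$V{\left(P,c \right)} = \frac{-7 + P}{P + c}$
$\left(V{\left(3,s{\left(3 \right)} \right)} + 99\right)^{2} = \left(\frac{-7 + 3}{3 + 2 \cdot 3 \left(-1 + 3\right)} + 99\right)^{2} = \left(\frac{1}{3 + 2 \cdot 3 \cdot 2} \left(-4\right) + 99\right)^{2} = \left(\frac{1}{3 + 12} \left(-4\right) + 99\right)^{2} = \left(\frac{1}{15} \left(-4\right) + 99\right)^{2} = \left(- \frac{4}{15} + 99\right)^{2} = \left(\frac{1481}{15}\right)^{2} = \frac{2193361}{225}$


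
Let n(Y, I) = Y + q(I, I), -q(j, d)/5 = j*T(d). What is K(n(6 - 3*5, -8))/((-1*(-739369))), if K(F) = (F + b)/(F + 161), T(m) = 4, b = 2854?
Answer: 3005/230683128 ≈ 1.3027e-5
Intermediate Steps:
q(j, d) = -20*j (q(j, d) = -5*j*4 = -20*j)
n(Y, I) = Y - 20*I
K(F) = (2854 + F)/(161 + F) (K(F) = (F + 2854)/(F + 161) = (2854 + F)/(161 + F))
K(n(6 - 3*5, -8))/((-1*(-739369))) = ((2854 + ((6 - 3*5) - 20*(-8)))/(161 + ((6 - 3*5) - 20*(-8))))/((-1*(-739369))) = ((2854 + ((6 - 15) + 160))/(161 + ((6 - 15) + 160)))/739369 = ((2854 + (-9 + 160))/(161 + (-9 + 160)))*(1/739369) = ((2854 + 151)/(161 + 151))*(1/739369) = (3005/312)*(1/739369) = 3005/230683128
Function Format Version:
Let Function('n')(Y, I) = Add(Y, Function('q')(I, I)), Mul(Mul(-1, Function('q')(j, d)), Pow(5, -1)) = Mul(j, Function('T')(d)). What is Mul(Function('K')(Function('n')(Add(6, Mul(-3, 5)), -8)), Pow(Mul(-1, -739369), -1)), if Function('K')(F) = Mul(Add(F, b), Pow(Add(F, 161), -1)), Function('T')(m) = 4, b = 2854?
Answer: Rational(3005, 230683128) ≈ 1.3027e-5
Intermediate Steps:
Function('q')(j, d) = Mul(-20, j) (Function('q')(j, d) = Mul(-5, Mul(j, 4)) = Mul(-5, Mul(4, j)) = Mul(-20, j))
Function('n')(Y, I) = Add(Y, Mul(-20, I))
Function('K')(F) = Mul(Pow(Add(161, F), -1), Add(2854, F)) (Function('K')(F) = Mul(Add(F, 2854), Pow(Add(F, 161), -1)) = Mul(Add(2854, F), Pow(Add(161, F), -1)) = Mul(Pow(Add(161, F), -1), Add(2854, F)))
Mul(Function('K')(Function('n')(Add(6, Mul(-3, 5)), -8)), Pow(Mul(-1, -739369), -1)) = Mul(Mul(Pow(Add(161, Add(Add(6, Mul(-3, 5)), Mul(-20, -8))), -1), Add(2854, Add(Add(6, Mul(-3, 5)), Mul(-20, -8)))), Pow(Mul(-1, -739369), -1)) = Mul(Mul(Pow(Add(161, Add(Add(6, -15), 160)), -1), Add(2854, Add(Add(6, -15), 160))), Pow(739369, -1)) = Mul(Mul(Pow(Add(161, Add(-9, 160)), -1), Add(2854, Add(-9, 160))), Rational(1, 739369)) = Mul(Mul(Pow(Add(161, 151), -1), Add(2854, 151)), Rational(1, 739369)) = Mul(Mul(Pow(312, -1), 3005), Rational(1, 739369)) = Mul(Mul(Rational(1, 312), 3005), Rational(1, 739369)) = Mul(Rational(3005, 312), Rational(1, 739369)) = Rational(3005, 230683128)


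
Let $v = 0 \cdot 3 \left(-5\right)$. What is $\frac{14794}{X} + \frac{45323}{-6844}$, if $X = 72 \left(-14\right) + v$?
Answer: $- \frac{18366965}{862344} \approx -21.299$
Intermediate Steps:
$v = 0$ ($v = 0 \left(-5\right) = 0$)
$X = -1008$ ($X = 72 \left(-14\right) + 0 = -1008 + 0 = -1008$)
$\frac{14794}{X} + \frac{45323}{-6844} = \frac{14794}{-1008} + \frac{45323}{-6844} = 14794 \left(- \frac{1}{1008}\right) + 45323 \left(- \frac{1}{6844}\right) = - \frac{7397}{504} - \frac{45323}{6844} = - \frac{18366965}{862344}$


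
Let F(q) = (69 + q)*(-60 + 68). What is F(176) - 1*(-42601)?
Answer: 44561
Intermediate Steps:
F(q) = 552 + 8*q (F(q) = (69 + q)*8 = 552 + 8*q)
F(176) - 1*(-42601) = (552 + 8*176) - 1*(-42601) = (552 + 1408) + 42601 = 1960 + 42601 = 44561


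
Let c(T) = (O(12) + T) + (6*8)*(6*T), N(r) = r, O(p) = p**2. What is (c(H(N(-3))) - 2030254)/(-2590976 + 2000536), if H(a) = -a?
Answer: 2029243/590440 ≈ 3.4368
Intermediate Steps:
c(T) = 144 + 289*T (c(T) = (12**2 + T) + (6*8)*(6*T) = (144 + T) + 48*(6*T) = (144 + T) + 288*T = 144 + 289*T)
(c(H(N(-3))) - 2030254)/(-2590976 + 2000536) = ((144 + 289*(-1*(-3))) - 2030254)/(-2590976 + 2000536) = ((144 + 289*3) - 2030254)/(-590440) = ((144 + 867) - 2030254)*(-1/590440) = (1011 - 2030254)*(-1/590440) = -2029243*(-1/590440) = 2029243/590440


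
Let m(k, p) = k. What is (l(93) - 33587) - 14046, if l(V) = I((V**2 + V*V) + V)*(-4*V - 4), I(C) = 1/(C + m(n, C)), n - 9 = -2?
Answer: -414359655/8699 ≈ -47633.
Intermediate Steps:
n = 7 (n = 9 - 2 = 7)
I(C) = 1/(7 + C) (I(C) = 1/(C + 7) = 1/(7 + C))
l(V) = (-4 - 4*V)/(7 + V + 2*V**2) (l(V) = (-4*V - 4)/(7 + ((V**2 + V*V) + V)) = (-4 - 4*V)/(7 + ((V**2 + V**2) + V)) = (-4 - 4*V)/(7 + (2*V**2 + V)) = (-4 - 4*V)/(7 + (V + 2*V**2)) = (-4 - 4*V)/(7 + V + 2*V**2))
(l(93) - 33587) - 14046 = (4*(-1 - 1*93)/(7 + 93*(1 + 2*93)) - 33587) - 14046 = (4*(-1 - 93)/(7 + 93*(1 + 186)) - 33587) - 14046 = (4*(-94)/(7 + 93*187) - 33587) - 14046 = (4*(-94)/(7 + 17391) - 33587) - 14046 = (4*(-94)/17398 - 33587) - 14046 = (4*(1/17398)*(-94) - 33587) - 14046 = (-188/8699 - 33587) - 14046 = -292173501/8699 - 14046 = -414359655/8699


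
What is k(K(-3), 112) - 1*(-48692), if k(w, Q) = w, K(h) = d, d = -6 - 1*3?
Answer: 48683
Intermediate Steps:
d = -9 (d = -6 - 3 = -9)
K(h) = -9
k(K(-3), 112) - 1*(-48692) = -9 - 1*(-48692) = -9 + 48692 = 48683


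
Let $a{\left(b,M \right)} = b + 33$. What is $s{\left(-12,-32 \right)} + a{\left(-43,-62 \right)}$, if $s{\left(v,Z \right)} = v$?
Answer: $-22$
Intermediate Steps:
$a{\left(b,M \right)} = 33 + b$
$s{\left(-12,-32 \right)} + a{\left(-43,-62 \right)} = -12 + \left(33 - 43\right) = -12 - 10 = -22$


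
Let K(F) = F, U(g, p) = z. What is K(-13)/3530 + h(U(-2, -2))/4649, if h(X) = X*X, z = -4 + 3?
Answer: -56907/16410970 ≈ -0.0034676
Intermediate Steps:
z = -1
U(g, p) = -1
h(X) = X²
K(-13)/3530 + h(U(-2, -2))/4649 = -13/3530 + (-1)²/4649 = -13*1/3530 + 1*(1/4649) = -13/3530 + 1/4649 = -56907/16410970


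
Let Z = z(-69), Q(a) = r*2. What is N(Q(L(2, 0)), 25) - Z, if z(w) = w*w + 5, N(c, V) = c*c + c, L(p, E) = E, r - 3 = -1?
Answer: -4746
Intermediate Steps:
r = 2 (r = 3 - 1 = 2)
Q(a) = 4 (Q(a) = 2*2 = 4)
N(c, V) = c + c**2 (N(c, V) = c**2 + c = c + c**2)
z(w) = 5 + w**2 (z(w) = w**2 + 5 = 5 + w**2)
Z = 4766 (Z = 5 + (-69)**2 = 5 + 4761 = 4766)
N(Q(L(2, 0)), 25) - Z = 4*(1 + 4) - 1*4766 = 4*5 - 4766 = 20 - 4766 = -4746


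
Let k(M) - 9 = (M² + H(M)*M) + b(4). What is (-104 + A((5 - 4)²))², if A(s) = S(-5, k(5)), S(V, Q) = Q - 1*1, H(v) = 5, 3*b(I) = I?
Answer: 17956/9 ≈ 1995.1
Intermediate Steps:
b(I) = I/3
k(M) = 31/3 + M² + 5*M (k(M) = 9 + ((M² + 5*M) + (⅓)*4) = 9 + ((M² + 5*M) + 4/3) = 9 + (4/3 + M² + 5*M) = 31/3 + M² + 5*M)
S(V, Q) = -1 + Q (S(V, Q) = Q - 1 = -1 + Q)
A(s) = 178/3 (A(s) = -1 + (31/3 + 5² + 5*5) = -1 + (31/3 + 25 + 25) = -1 + 181/3 = 178/3)
(-104 + A((5 - 4)²))² = (-104 + 178/3)² = (-134/3)² = 17956/9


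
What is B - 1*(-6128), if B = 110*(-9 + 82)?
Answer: 14158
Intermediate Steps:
B = 8030 (B = 110*73 = 8030)
B - 1*(-6128) = 8030 - 1*(-6128) = 8030 + 6128 = 14158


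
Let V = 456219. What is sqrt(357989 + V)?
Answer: 8*sqrt(12722) ≈ 902.33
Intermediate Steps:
sqrt(357989 + V) = sqrt(357989 + 456219) = sqrt(814208) = 8*sqrt(12722)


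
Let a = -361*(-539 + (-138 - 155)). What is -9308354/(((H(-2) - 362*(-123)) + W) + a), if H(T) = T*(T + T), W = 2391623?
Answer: -9308354/2736509 ≈ -3.4015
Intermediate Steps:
H(T) = 2*T² (H(T) = T*(2*T) = 2*T²)
a = 300352 (a = -361*(-539 - 293) = -361*(-832) = 300352)
-9308354/(((H(-2) - 362*(-123)) + W) + a) = -9308354/(((2*(-2)² - 362*(-123)) + 2391623) + 300352) = -9308354/(((2*4 + 44526) + 2391623) + 300352) = -9308354/(((8 + 44526) + 2391623) + 300352) = -9308354/((44534 + 2391623) + 300352) = -9308354/(2436157 + 300352) = -9308354/2736509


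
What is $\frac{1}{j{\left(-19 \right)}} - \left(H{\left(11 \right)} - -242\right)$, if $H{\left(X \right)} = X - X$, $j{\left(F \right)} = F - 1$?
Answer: $- \frac{4841}{20} \approx -242.05$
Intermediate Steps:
$j{\left(F \right)} = -1 + F$ ($j{\left(F \right)} = F - 1 = -1 + F$)
$H{\left(X \right)} = 0$
$\frac{1}{j{\left(-19 \right)}} - \left(H{\left(11 \right)} - -242\right) = \frac{1}{-1 - 19} - \left(0 - -242\right) = \frac{1}{-20} - \left(0 + 242\right) = - \frac{1}{20} - 242 = - \frac{4841}{20}$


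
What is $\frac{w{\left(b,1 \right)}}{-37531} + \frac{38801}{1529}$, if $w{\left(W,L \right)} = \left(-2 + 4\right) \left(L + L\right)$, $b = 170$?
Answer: $\frac{1456234215}{57384899} \approx 25.377$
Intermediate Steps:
$w{\left(W,L \right)} = 4 L$ ($w{\left(W,L \right)} = 2 \cdot 2 L = 4 L$)
$\frac{w{\left(b,1 \right)}}{-37531} + \frac{38801}{1529} = \frac{4 \cdot 1}{-37531} + \frac{38801}{1529} = 4 \left(- \frac{1}{37531}\right) + 38801 \cdot \frac{1}{1529} = - \frac{4}{37531} + \frac{38801}{1529} = \frac{1456234215}{57384899}$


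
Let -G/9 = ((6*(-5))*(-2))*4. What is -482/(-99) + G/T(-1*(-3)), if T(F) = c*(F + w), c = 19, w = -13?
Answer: 30542/1881 ≈ 16.237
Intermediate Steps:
T(F) = -247 + 19*F (T(F) = 19*(F - 13) = 19*(-13 + F) = -247 + 19*F)
G = -2160 (G = -9*(6*(-5))*(-2)*4 = -9*(-30*(-2))*4 = -540*4 = -9*240 = -2160)
-482/(-99) + G/T(-1*(-3)) = -482/(-99) - 2160/(-247 + 19*(-1*(-3))) = -482*(-1/99) - 2160/(-247 + 19*3) = 482/99 - 2160/(-247 + 57) = 482/99 - 2160/(-190) = 482/99 - 2160*(-1/190) = 482/99 + 216/19 = 30542/1881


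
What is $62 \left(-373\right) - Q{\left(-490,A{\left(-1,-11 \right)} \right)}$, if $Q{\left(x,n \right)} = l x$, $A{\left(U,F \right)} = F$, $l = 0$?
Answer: $-23126$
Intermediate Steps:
$Q{\left(x,n \right)} = 0$ ($Q{\left(x,n \right)} = 0 x = 0$)
$62 \left(-373\right) - Q{\left(-490,A{\left(-1,-11 \right)} \right)} = 62 \left(-373\right) - 0 = -23126 + 0 = -23126$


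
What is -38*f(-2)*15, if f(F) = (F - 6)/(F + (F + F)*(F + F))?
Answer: 2280/7 ≈ 325.71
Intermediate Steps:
f(F) = (-6 + F)/(F + 4*F²) (f(F) = (-6 + F)/(F + (2*F)*(2*F)) = (-6 + F)/(F + 4*F²))
-38*f(-2)*15 = -38*(-6 - 2)/((-2)*(1 + 4*(-2)))*15 = -(-19)*(-8)/(1 - 8)*15 = -(-19)*(-8)/(-7)*15 = -(-19)*(-1)*(-8)/7*15 = -38*(-4/7)*15 = (152/7)*15 = 2280/7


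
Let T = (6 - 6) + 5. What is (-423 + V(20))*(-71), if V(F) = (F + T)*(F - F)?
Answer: 30033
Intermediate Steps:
T = 5 (T = 0 + 5 = 5)
V(F) = 0 (V(F) = (F + 5)*(F - F) = (5 + F)*0 = 0)
(-423 + V(20))*(-71) = (-423 + 0)*(-71) = -423*(-71) = 30033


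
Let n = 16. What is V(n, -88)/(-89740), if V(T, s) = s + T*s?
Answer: 374/22435 ≈ 0.016670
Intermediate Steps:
V(n, -88)/(-89740) = -88*(1 + 16)/(-89740) = -88*17*(-1/89740) = -1496*(-1/89740) = 374/22435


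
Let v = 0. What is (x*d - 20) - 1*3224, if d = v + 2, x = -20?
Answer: -3284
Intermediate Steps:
d = 2 (d = 0 + 2 = 2)
(x*d - 20) - 1*3224 = (-20*2 - 20) - 1*3224 = (-40 - 20) - 3224 = -60 - 3224 = -3284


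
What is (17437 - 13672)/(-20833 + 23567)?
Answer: 3765/2734 ≈ 1.3771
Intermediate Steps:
(17437 - 13672)/(-20833 + 23567) = 3765/2734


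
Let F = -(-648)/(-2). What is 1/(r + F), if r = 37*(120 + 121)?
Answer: 1/8593 ≈ 0.00011637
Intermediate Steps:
r = 8917 (r = 37*241 = 8917)
F = -324 (F = -(-648)*(-1)/2 = -9*36 = -324)
1/(r + F) = 1/(8917 - 324) = 1/8593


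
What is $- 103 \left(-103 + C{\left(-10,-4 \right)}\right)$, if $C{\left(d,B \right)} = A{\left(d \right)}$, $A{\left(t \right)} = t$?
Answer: $11639$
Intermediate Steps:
$C{\left(d,B \right)} = d$
$- 103 \left(-103 + C{\left(-10,-4 \right)}\right) = - 103 \left(-103 - 10\right) = \left(-103\right) \left(-113\right) = 11639$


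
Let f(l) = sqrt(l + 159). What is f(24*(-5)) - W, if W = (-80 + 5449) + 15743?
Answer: -21112 + sqrt(39) ≈ -21106.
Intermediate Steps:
f(l) = sqrt(159 + l)
W = 21112 (W = 5369 + 15743 = 21112)
f(24*(-5)) - W = sqrt(159 + 24*(-5)) - 1*21112 = sqrt(159 - 120) - 21112 = sqrt(39) - 21112 = -21112 + sqrt(39)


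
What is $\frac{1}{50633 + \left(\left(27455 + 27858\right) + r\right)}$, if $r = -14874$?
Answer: $\frac{1}{91072} \approx 1.098 \cdot 10^{-5}$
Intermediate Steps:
$\frac{1}{50633 + \left(\left(27455 + 27858\right) + r\right)} = \frac{1}{50633 + \left(\left(27455 + 27858\right) - 14874\right)} = \frac{1}{50633 + \left(55313 - 14874\right)} = \frac{1}{50633 + 40439} = \frac{1}{91072}$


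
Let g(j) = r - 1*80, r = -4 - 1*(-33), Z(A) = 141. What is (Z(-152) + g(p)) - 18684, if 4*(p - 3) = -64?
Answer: -18594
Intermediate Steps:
p = -13 (p = 3 + (¼)*(-64) = 3 - 16 = -13)
r = 29 (r = -4 + 33 = 29)
g(j) = -51 (g(j) = 29 - 1*80 = 29 - 80 = -51)
(Z(-152) + g(p)) - 18684 = (141 - 51) - 18684 = 90 - 18684 = -18594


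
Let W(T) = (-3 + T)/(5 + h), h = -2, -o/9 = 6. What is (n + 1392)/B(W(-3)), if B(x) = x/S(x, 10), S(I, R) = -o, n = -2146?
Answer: 20358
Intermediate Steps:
o = -54 (o = -9*6 = -54)
S(I, R) = 54 (S(I, R) = -1*(-54) = 54)
W(T) = -1 + T/3 (W(T) = (-3 + T)/(5 - 2) = (-3 + T)/3 = (-3 + T)*(⅓) = -1 + T/3)
B(x) = x/54
(n + 1392)/B(W(-3)) = (-2146 + 1392)/(((-1 + (⅓)*(-3))/54)) = -754*54/(-1 - 1) = -754/((1/54)*(-2)) = -754/(-1/27) = -754*(-27) = 20358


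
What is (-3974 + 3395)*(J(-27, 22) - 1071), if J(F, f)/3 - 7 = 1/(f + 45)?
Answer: 40730913/67 ≈ 6.0792e+5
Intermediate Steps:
J(F, f) = 21 + 3/(45 + f) (J(F, f) = 21 + 3/(f + 45) = 21 + 3/(45 + f))
(-3974 + 3395)*(J(-27, 22) - 1071) = (-3974 + 3395)*(3*(316 + 7*22)/(45 + 22) - 1071) = -579*(3*(316 + 154)/67 - 1071) = -579*(3*(1/67)*470 - 1071) = -579*(1410/67 - 1071) = -579*(-70347/67) = 40730913/67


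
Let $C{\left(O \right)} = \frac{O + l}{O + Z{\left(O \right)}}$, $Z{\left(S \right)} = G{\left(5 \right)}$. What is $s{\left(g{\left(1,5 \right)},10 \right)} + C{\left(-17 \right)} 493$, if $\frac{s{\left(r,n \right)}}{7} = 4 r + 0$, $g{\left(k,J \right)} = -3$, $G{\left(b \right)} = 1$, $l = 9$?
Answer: $\frac{325}{2} \approx 162.5$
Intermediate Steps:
$Z{\left(S \right)} = 1$
$s{\left(r,n \right)} = 28 r$ ($s{\left(r,n \right)} = 7 \left(4 r + 0\right) = 7 \cdot 4 r = 28 r$)
$C{\left(O \right)} = \frac{9 + O}{1 + O}$ ($C{\left(O \right)} = \frac{O + 9}{O + 1} = \frac{9 + O}{1 + O}$)
$s{\left(g{\left(1,5 \right)},10 \right)} + C{\left(-17 \right)} 493 = 28 \left(-3\right) + \frac{9 - 17}{1 - 17} \cdot 493 = -84 + \frac{1}{-16} \left(-8\right) 493 = -84 + \left(- \frac{1}{16}\right) \left(-8\right) 493 = -84 + \frac{1}{2} \cdot 493 = -84 + \frac{493}{2} = \frac{325}{2}$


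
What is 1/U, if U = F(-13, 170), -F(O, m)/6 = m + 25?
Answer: -1/1170 ≈ -0.00085470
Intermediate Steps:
F(O, m) = -150 - 6*m (F(O, m) = -6*(m + 25) = -6*(25 + m) = -150 - 6*m)
U = -1170 (U = -150 - 6*170 = -150 - 1020 = -1170)
1/U = 1/(-1170) = -1/1170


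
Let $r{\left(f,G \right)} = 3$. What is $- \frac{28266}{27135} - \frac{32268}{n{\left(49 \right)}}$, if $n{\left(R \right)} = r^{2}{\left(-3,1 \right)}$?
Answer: $- \frac{32438762}{9045} \approx -3586.4$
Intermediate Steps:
$n{\left(R \right)} = 9$ ($n{\left(R \right)} = 3^{2} = 9$)
$- \frac{28266}{27135} - \frac{32268}{n{\left(49 \right)}} = - \frac{28266}{27135} - \frac{32268}{9} = \left(-28266\right) \frac{1}{27135} - \frac{10756}{3} = - \frac{9422}{9045} - \frac{10756}{3} = - \frac{32438762}{9045}$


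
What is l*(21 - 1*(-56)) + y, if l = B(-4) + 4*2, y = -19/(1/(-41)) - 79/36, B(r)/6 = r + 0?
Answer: -16387/36 ≈ -455.19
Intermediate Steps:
B(r) = 6*r (B(r) = 6*(r + 0) = 6*r)
y = 27965/36 (y = -19/(-1/41) - 79*1/36 = -19*(-41) - 79/36 = 779 - 79/36 = 27965/36 ≈ 776.81)
l = -16 (l = 6*(-4) + 4*2 = -24 + 8 = -16)
l*(21 - 1*(-56)) + y = -16*(21 - 1*(-56)) + 27965/36 = -16*(21 + 56) + 27965/36 = -16*77 + 27965/36 = -1232 + 27965/36 = -16387/36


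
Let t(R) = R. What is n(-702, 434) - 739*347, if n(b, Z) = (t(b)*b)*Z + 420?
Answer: 213620923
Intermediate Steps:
n(b, Z) = 420 + Z*b**2 (n(b, Z) = (b*b)*Z + 420 = b**2*Z + 420 = Z*b**2 + 420 = 420 + Z*b**2)
n(-702, 434) - 739*347 = (420 + 434*(-702)**2) - 739*347 = (420 + 434*492804) - 1*256433 = (420 + 213876936) - 256433 = 213877356 - 256433 = 213620923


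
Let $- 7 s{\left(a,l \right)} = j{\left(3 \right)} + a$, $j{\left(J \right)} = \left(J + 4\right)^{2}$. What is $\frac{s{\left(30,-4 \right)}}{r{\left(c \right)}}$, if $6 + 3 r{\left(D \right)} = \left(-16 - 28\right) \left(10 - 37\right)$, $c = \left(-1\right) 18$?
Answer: $- \frac{79}{2758} \approx -0.028644$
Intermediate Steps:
$j{\left(J \right)} = \left(4 + J\right)^{2}$
$s{\left(a,l \right)} = -7 - \frac{a}{7}$ ($s{\left(a,l \right)} = - \frac{\left(4 + 3\right)^{2} + a}{7} = - \frac{7^{2} + a}{7} = - \frac{49 + a}{7} = -7 - \frac{a}{7}$)
$c = -18$
$r{\left(D \right)} = 394$ ($r{\left(D \right)} = -2 + \frac{\left(-16 - 28\right) \left(10 - 37\right)}{3} = -2 + \frac{\left(-44\right) \left(-27\right)}{3} = -2 + \frac{1}{3} \cdot 1188 = -2 + 396 = 394$)
$\frac{s{\left(30,-4 \right)}}{r{\left(c \right)}} = \frac{-7 - \frac{30}{7}}{394} = \left(-7 - \frac{30}{7}\right) \frac{1}{394} = \left(- \frac{79}{7}\right) \frac{1}{394} = - \frac{79}{2758}$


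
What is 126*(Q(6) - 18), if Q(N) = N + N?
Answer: -756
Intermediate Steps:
Q(N) = 2*N
126*(Q(6) - 18) = 126*(2*6 - 18) = 126*(12 - 18) = 126*(-6) = -756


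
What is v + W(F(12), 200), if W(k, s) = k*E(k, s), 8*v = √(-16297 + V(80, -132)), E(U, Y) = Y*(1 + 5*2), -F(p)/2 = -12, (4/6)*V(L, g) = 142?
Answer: 52800 + I*√4021/4 ≈ 52800.0 + 15.853*I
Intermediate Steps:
V(L, g) = 213 (V(L, g) = (3/2)*142 = 213)
F(p) = 24 (F(p) = -2*(-12) = 24)
E(U, Y) = 11*Y (E(U, Y) = Y*(1 + 10) = Y*11 = 11*Y)
v = I*√4021/4 (v = √(-16297 + 213)/8 = √(-16084)/8 = (2*I*√4021)/8 = I*√4021/4 ≈ 15.853*I)
W(k, s) = 11*k*s (W(k, s) = k*(11*s) = 11*k*s)
v + W(F(12), 200) = I*√4021/4 + 11*24*200 = I*√4021/4 + 52800 = 52800 + I*√4021/4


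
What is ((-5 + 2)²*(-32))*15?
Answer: -4320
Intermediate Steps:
((-5 + 2)²*(-32))*15 = ((-3)²*(-32))*15 = (9*(-32))*15 = -288*15 = -4320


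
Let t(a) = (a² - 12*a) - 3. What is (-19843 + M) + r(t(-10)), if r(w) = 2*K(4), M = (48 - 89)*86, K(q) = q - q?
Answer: -23369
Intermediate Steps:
K(q) = 0
t(a) = -3 + a² - 12*a
M = -3526 (M = -41*86 = -3526)
r(w) = 0 (r(w) = 2*0 = 0)
(-19843 + M) + r(t(-10)) = (-19843 - 3526) + 0 = -23369 + 0 = -23369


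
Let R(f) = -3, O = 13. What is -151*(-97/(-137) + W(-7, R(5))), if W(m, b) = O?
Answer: -283578/137 ≈ -2069.9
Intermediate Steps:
W(m, b) = 13
-151*(-97/(-137) + W(-7, R(5))) = -151*(-97/(-137) + 13) = -151*(-97*(-1/137) + 13) = -151*(97/137 + 13) = -151*1878/137 = -283578/137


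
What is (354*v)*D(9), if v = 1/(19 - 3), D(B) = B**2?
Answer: 14337/8 ≈ 1792.1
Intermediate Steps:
v = 1/16 ≈ 0.062500
(354*v)*D(9) = (354*(1/16))*9**2 = (177/8)*81 = 14337/8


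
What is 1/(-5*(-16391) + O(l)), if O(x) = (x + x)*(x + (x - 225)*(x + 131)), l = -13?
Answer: 1/812477 ≈ 1.2308e-6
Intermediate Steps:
O(x) = 2*x*(x + (-225 + x)*(131 + x)) (O(x) = (2*x)*(x + (-225 + x)*(131 + x)) = 2*x*(x + (-225 + x)*(131 + x)))
1/(-5*(-16391) + O(l)) = 1/(-5*(-16391) + 2*(-13)*(-29475 + (-13)² - 93*(-13))) = 1/(81955 + 2*(-13)*(-29475 + 169 + 1209)) = 1/(81955 + 2*(-13)*(-28097)) = 1/(81955 + 730522) = 1/812477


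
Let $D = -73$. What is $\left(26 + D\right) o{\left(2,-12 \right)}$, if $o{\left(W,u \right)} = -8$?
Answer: $376$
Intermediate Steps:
$\left(26 + D\right) o{\left(2,-12 \right)} = \left(26 - 73\right) \left(-8\right) = \left(-47\right) \left(-8\right) = 376$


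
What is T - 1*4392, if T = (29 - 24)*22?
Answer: -4282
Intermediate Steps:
T = 110 (T = 5*22 = 110)
T - 1*4392 = 110 - 1*4392 = 110 - 4392 = -4282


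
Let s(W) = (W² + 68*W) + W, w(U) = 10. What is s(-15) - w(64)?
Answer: -820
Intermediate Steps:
s(W) = W² + 69*W
s(-15) - w(64) = -15*(69 - 15) - 1*10 = -15*54 - 10 = -810 - 10 = -820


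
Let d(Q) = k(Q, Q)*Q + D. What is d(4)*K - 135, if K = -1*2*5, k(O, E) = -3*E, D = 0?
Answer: 345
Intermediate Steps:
K = -10 (K = -2*5 = -10)
d(Q) = -3*Q² (d(Q) = (-3*Q)*Q + 0 = -3*Q² + 0 = -3*Q²)
d(4)*K - 135 = -3*4²*(-10) - 135 = -3*16*(-10) - 135 = -48*(-10) - 135 = 480 - 135 = 345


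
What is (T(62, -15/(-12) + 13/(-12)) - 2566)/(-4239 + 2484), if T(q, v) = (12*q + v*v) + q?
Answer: 63359/63180 ≈ 1.0028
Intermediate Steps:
T(q, v) = v² + 13*q (T(q, v) = (12*q + v²) + q = (v² + 12*q) + q = v² + 13*q)
(T(62, -15/(-12) + 13/(-12)) - 2566)/(-4239 + 2484) = (((-15/(-12) + 13/(-12))² + 13*62) - 2566)/(-4239 + 2484) = (((-15*(-1/12) + 13*(-1/12))² + 806) - 2566)/(-1755) = (((5/4 - 13/12)² + 806) - 2566)*(-1/1755) = (((⅙)² + 806) - 2566)*(-1/1755) = ((1/36 + 806) - 2566)*(-1/1755) = (29017/36 - 2566)*(-1/1755) = -63359/36*(-1/1755) = 63359/63180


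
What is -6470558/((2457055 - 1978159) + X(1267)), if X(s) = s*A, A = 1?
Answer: -6470558/480163 ≈ -13.476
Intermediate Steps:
X(s) = s (X(s) = s*1 = s)
-6470558/((2457055 - 1978159) + X(1267)) = -6470558/((2457055 - 1978159) + 1267) = -6470558/(478896 + 1267) = -6470558/480163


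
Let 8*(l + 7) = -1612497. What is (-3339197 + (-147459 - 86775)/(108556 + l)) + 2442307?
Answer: -222459486526/248035 ≈ -8.9689e+5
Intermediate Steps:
l = -1612553/8 (l = -7 + (⅛)*(-1612497) = -7 - 1612497/8 = -1612553/8 ≈ -2.0157e+5)
(-3339197 + (-147459 - 86775)/(108556 + l)) + 2442307 = (-3339197 + (-147459 - 86775)/(108556 - 1612553/8)) + 2442307 = (-3339197 - 234234/(-744105/8)) + 2442307 = (-3339197 - 234234*(-8/744105)) + 2442307 = (-3339197 + 624624/248035) + 2442307 = -828237103271/248035 + 2442307 = -222459486526/248035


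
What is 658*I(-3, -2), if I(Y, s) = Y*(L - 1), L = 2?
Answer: -1974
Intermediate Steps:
I(Y, s) = Y (I(Y, s) = Y*(2 - 1) = Y*1 = Y)
658*I(-3, -2) = 658*(-3) = -1974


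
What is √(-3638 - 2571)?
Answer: I*√6209 ≈ 78.797*I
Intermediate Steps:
√(-3638 - 2571) = √(-6209) = I*√6209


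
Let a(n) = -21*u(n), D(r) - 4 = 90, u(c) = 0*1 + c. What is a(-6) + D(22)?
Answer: 220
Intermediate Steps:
u(c) = c (u(c) = 0 + c = c)
D(r) = 94 (D(r) = 4 + 90 = 94)
a(n) = -21*n
a(-6) + D(22) = -21*(-6) + 94 = 126 + 94 = 220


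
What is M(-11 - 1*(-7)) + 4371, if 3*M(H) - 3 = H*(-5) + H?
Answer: 13132/3 ≈ 4377.3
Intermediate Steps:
M(H) = 1 - 4*H/3 (M(H) = 1 + (H*(-5) + H)/3 = 1 + (-5*H + H)/3 = 1 + (-4*H)/3 = 1 - 4*H/3)
M(-11 - 1*(-7)) + 4371 = (1 - 4*(-11 - 1*(-7))/3) + 4371 = (1 - 4*(-11 + 7)/3) + 4371 = (1 - 4/3*(-4)) + 4371 = (1 + 16/3) + 4371 = 19/3 + 4371 = 13132/3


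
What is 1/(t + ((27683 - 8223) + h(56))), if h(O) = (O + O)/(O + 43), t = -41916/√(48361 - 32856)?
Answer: 15088781565/293556902874784 + 14672097*√15505/2054898320123488 ≈ 5.2289e-5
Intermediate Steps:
t = -5988*√15505/2215 (t = -41916*√15505/15505 = -5988*√15505/2215 ≈ -336.62)
h(O) = 2*O/(43 + O) (h(O) = (2*O)/(43 + O) = 2*O/(43 + O))
1/(t + ((27683 - 8223) + h(56))) = 1/(-5988*√15505/2215 + ((27683 - 8223) + 2*56/(43 + 56))) = 1/(-5988*√15505/2215 + (19460 + 2*56/99)) = 1/(-5988*√15505/2215 + (19460 + 2*56*(1/99))) = 1/(-5988*√15505/2215 + (19460 + 112/99)) = 1/(-5988*√15505/2215 + 1926652/99) = 1/(1926652/99 - 5988*√15505/2215)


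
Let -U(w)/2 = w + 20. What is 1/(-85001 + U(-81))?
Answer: -1/84879 ≈ -1.1781e-5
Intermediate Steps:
U(w) = -40 - 2*w (U(w) = -2*(w + 20) = -2*(20 + w) = -40 - 2*w)
1/(-85001 + U(-81)) = 1/(-85001 + (-40 - 2*(-81))) = 1/(-85001 + (-40 + 162)) = 1/(-85001 + 122) = 1/(-84879) = -1/84879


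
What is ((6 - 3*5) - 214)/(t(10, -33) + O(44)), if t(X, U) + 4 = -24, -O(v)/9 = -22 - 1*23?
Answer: -223/377 ≈ -0.59151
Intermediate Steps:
O(v) = 405 (O(v) = -9*(-22 - 1*23) = -9*(-22 - 23) = -9*(-45) = 405)
t(X, U) = -28 (t(X, U) = -4 - 24 = -28)
((6 - 3*5) - 214)/(t(10, -33) + O(44)) = ((6 - 3*5) - 214)/(-28 + 405) = ((6 - 15) - 214)/377 = (-9 - 214)*(1/377) = -223*1/377 = -223/377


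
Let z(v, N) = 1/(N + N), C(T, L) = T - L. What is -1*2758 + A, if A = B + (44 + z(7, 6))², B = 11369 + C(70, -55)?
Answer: 1537825/144 ≈ 10679.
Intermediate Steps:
z(v, N) = 1/(2*N)
B = 11494 (B = 11369 + (70 - 1*(-55)) = 11369 + (70 + 55) = 11369 + 125 = 11494)
A = 1934977/144 (A = 11494 + (44 + (½)/6)² = 11494 + (44 + (½)*(⅙))² = 11494 + (44 + 1/12)² = 11494 + (529/12)² = 11494 + 279841/144 = 1934977/144 ≈ 13437.)
-1*2758 + A = -1*2758 + 1934977/144 = -2758 + 1934977/144 = 1537825/144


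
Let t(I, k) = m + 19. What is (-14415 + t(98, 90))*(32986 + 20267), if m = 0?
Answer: -766630188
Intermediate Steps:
t(I, k) = 19 (t(I, k) = 0 + 19 = 19)
(-14415 + t(98, 90))*(32986 + 20267) = (-14415 + 19)*(32986 + 20267) = -14396*53253 = -766630188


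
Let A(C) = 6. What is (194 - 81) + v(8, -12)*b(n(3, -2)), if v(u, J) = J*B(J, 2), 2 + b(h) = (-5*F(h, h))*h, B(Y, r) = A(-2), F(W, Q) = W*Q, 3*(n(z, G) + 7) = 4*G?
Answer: -974789/3 ≈ -3.2493e+5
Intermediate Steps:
n(z, G) = -7 + 4*G/3 (n(z, G) = -7 + (4*G)/3 = -7 + 4*G/3)
F(W, Q) = Q*W
B(Y, r) = 6
b(h) = -2 - 5*h³ (b(h) = -2 + (-5*h*h)*h = -2 + (-5*h²)*h = -2 - 5*h³)
v(u, J) = 6*J (v(u, J) = J*6 = 6*J)
(194 - 81) + v(8, -12)*b(n(3, -2)) = (194 - 81) + (6*(-12))*(-2 - 5*(-7 + (4/3)*(-2))³) = 113 - 72*(-2 - 5*(-7 - 8/3)³) = 113 - 72*(-2 - 5*(-29/3)³) = 113 - 72*(-2 - 5*(-24389/27)) = 113 - 72*(-2 + 121945/27) = 113 - 72*121891/27 = 113 - 975128/3 = -974789/3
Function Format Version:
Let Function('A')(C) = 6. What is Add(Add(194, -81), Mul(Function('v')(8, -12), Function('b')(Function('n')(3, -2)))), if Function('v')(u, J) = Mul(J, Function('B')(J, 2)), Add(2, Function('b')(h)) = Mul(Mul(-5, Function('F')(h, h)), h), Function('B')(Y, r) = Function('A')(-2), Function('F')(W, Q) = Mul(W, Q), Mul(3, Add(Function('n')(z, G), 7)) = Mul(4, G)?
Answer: Rational(-974789, 3) ≈ -3.2493e+5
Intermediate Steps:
Function('n')(z, G) = Add(-7, Mul(Rational(4, 3), G)) (Function('n')(z, G) = Add(-7, Mul(Rational(1, 3), Mul(4, G))) = Add(-7, Mul(Rational(4, 3), G)))
Function('F')(W, Q) = Mul(Q, W)
Function('B')(Y, r) = 6
Function('b')(h) = Add(-2, Mul(-5, Pow(h, 3))) (Function('b')(h) = Add(-2, Mul(Mul(-5, Mul(h, h)), h)) = Add(-2, Mul(Mul(-5, Pow(h, 2)), h)) = Add(-2, Mul(-5, Pow(h, 3))))
Function('v')(u, J) = Mul(6, J) (Function('v')(u, J) = Mul(J, 6) = Mul(6, J))
Add(Add(194, -81), Mul(Function('v')(8, -12), Function('b')(Function('n')(3, -2)))) = Add(Add(194, -81), Mul(Mul(6, -12), Add(-2, Mul(-5, Pow(Add(-7, Mul(Rational(4, 3), -2)), 3))))) = Add(113, Mul(-72, Add(-2, Mul(-5, Pow(Add(-7, Rational(-8, 3)), 3))))) = Add(113, Mul(-72, Add(-2, Mul(-5, Pow(Rational(-29, 3), 3))))) = Add(113, Mul(-72, Add(-2, Mul(-5, Rational(-24389, 27))))) = Add(113, Mul(-72, Add(-2, Rational(121945, 27)))) = Add(113, Mul(-72, Rational(121891, 27))) = Add(113, Rational(-975128, 3)) = Rational(-974789, 3)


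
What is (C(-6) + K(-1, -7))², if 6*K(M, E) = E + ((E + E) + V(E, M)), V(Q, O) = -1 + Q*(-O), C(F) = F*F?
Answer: 34969/36 ≈ 971.36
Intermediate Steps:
C(F) = F²
V(Q, O) = -1 - O*Q
K(M, E) = -⅙ + E/2 - E*M/6 (K(M, E) = (E + ((E + E) + (-1 - M*E)))/6 = (E + (2*E + (-1 - E*M)))/6 = (E + (-1 + 2*E - E*M))/6 = (-1 + 3*E - E*M)/6 = -⅙ + E/2 - E*M/6)
(C(-6) + K(-1, -7))² = ((-6)² + (-⅙ + (½)*(-7) - ⅙*(-7)*(-1)))² = (36 + (-⅙ - 7/2 - 7/6))² = (36 - 29/6)² = (187/6)² = 34969/36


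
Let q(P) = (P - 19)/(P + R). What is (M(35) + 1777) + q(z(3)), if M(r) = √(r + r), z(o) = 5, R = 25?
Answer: 26648/15 + √70 ≈ 1784.9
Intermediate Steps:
q(P) = (-19 + P)/(25 + P) (q(P) = (P - 19)/(P + 25) = (-19 + P)/(25 + P))
M(r) = √2*√r (M(r) = √(2*r) = √2*√r)
(M(35) + 1777) + q(z(3)) = (√2*√35 + 1777) + (-19 + 5)/(25 + 5) = (√70 + 1777) - 14/30 = (1777 + √70) + (1/30)*(-14) = (1777 + √70) - 7/15 = 26648/15 + √70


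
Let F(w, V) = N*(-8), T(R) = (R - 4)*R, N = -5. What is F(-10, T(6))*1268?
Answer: 50720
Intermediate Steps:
T(R) = R*(-4 + R) (T(R) = (-4 + R)*R = R*(-4 + R))
F(w, V) = 40 (F(w, V) = -5*(-8) = 40)
F(-10, T(6))*1268 = 40*1268 = 50720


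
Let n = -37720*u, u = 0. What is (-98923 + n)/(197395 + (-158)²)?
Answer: -98923/222359 ≈ -0.44488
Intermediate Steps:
n = 0 (n = -37720*0 = 0)
(-98923 + n)/(197395 + (-158)²) = (-98923 + 0)/(197395 + (-158)²) = -98923/(197395 + 24964) = -98923/222359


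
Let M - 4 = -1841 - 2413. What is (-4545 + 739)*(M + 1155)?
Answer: 11779570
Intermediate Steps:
M = -4250 (M = 4 + (-1841 - 2413) = 4 - 4254 = -4250)
(-4545 + 739)*(M + 1155) = (-4545 + 739)*(-4250 + 1155) = -3806*(-3095) = 11779570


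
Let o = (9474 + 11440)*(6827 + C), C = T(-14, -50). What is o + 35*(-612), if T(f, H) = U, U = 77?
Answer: 144368836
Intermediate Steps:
T(f, H) = 77
C = 77
o = 144390256 (o = (9474 + 11440)*(6827 + 77) = 20914*6904 = 144390256)
o + 35*(-612) = 144390256 + 35*(-612) = 144390256 - 21420 = 144368836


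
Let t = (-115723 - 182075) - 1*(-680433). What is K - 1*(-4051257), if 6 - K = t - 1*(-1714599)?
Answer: 1954029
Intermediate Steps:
t = 382635 (t = -297798 + 680433 = 382635)
K = -2097228 (K = 6 - (382635 - 1*(-1714599)) = 6 - (382635 + 1714599) = 6 - 1*2097234 = 6 - 2097234 = -2097228)
K - 1*(-4051257) = -2097228 - 1*(-4051257) = -2097228 + 4051257 = 1954029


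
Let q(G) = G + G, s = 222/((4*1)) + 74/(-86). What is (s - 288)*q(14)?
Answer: -280966/43 ≈ -6534.1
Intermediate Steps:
s = 4699/86 (s = 222/4 + 74*(-1/86) = 222*(¼) - 37/43 = 111/2 - 37/43 = 4699/86 ≈ 54.640)
q(G) = 2*G
(s - 288)*q(14) = (4699/86 - 288)*(2*14) = -20069/86*28 = -280966/43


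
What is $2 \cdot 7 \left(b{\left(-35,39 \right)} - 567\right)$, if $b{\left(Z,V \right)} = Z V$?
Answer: $-27048$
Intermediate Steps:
$b{\left(Z,V \right)} = V Z$
$2 \cdot 7 \left(b{\left(-35,39 \right)} - 567\right) = 2 \cdot 7 \left(39 \left(-35\right) - 567\right) = 14 \left(-1365 - 567\right) = 14 \left(-1932\right) = -27048$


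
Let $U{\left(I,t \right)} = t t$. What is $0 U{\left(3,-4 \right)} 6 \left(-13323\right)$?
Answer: $0$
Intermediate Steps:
$U{\left(I,t \right)} = t^{2}$
$0 U{\left(3,-4 \right)} 6 \left(-13323\right) = 0 \left(-4\right)^{2} \cdot 6 \left(-13323\right) = 0 \cdot 16 \cdot 6 \left(-13323\right) = 0 \cdot 6 \left(-13323\right) = 0 \left(-13323\right) = 0$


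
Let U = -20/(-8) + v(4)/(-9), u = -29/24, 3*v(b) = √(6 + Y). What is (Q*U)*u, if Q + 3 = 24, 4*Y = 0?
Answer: -1015/16 + 203*√6/216 ≈ -61.135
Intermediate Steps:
Y = 0 (Y = (¼)*0 = 0)
v(b) = √6/3 (v(b) = √(6 + 0)/3 = √6/3)
u = -29/24 (u = -29*1/24 = -29/24 ≈ -1.2083)
Q = 21 (Q = -3 + 24 = 21)
U = 5/2 - √6/27 (U = -20/(-8) + (√6/3)/(-9) = -20*(-⅛) + (√6/3)*(-⅑) = 5/2 - √6/27 ≈ 2.4093)
(Q*U)*u = (21*(5/2 - √6/27))*(-29/24) = (105/2 - 7*√6/9)*(-29/24) = -1015/16 + 203*√6/216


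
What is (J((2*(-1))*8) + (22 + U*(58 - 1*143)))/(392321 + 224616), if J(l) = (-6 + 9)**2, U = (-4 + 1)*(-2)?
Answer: -479/616937 ≈ -0.00077642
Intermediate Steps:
U = 6 (U = -3*(-2) = 6)
J(l) = 9 (J(l) = 3**2 = 9)
(J((2*(-1))*8) + (22 + U*(58 - 1*143)))/(392321 + 224616) = (9 + (22 + 6*(58 - 1*143)))/(392321 + 224616) = (9 + (22 + 6*(58 - 143)))/616937 = (9 + (22 + 6*(-85)))*(1/616937) = (9 + (22 - 510))*(1/616937) = (9 - 488)*(1/616937) = -479*1/616937 = -479/616937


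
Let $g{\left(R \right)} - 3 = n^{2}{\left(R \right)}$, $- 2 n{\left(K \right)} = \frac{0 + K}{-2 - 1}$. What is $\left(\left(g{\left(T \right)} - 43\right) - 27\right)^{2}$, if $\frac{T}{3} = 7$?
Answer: $\frac{47961}{16} \approx 2997.6$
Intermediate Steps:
$T = 21$ ($T = 3 \cdot 7 = 21$)
$n{\left(K \right)} = \frac{K}{6}$ ($n{\left(K \right)} = - \frac{\left(0 + K\right) \frac{1}{-2 - 1}}{2} = - \frac{K \frac{1}{-3}}{2} = - \frac{K \left(- \frac{1}{3}\right)}{2} = - \frac{\left(- \frac{1}{3}\right) K}{2} = \frac{K}{6}$)
$g{\left(R \right)} = 3 + \frac{R^{2}}{36}$ ($g{\left(R \right)} = 3 + \left(\frac{R}{6}\right)^{2} = 3 + \frac{R^{2}}{36}$)
$\left(\left(g{\left(T \right)} - 43\right) - 27\right)^{2} = \left(\left(\left(3 + \frac{21^{2}}{36}\right) - 43\right) - 27\right)^{2} = \left(\left(\left(3 + \frac{1}{36} \cdot 441\right) - 43\right) - 27\right)^{2} = \left(\left(\left(3 + \frac{49}{4}\right) - 43\right) - 27\right)^{2} = \left(\left(\frac{61}{4} - 43\right) - 27\right)^{2} = \left(- \frac{111}{4} - 27\right)^{2} = \left(- \frac{219}{4}\right)^{2} = \frac{47961}{16}$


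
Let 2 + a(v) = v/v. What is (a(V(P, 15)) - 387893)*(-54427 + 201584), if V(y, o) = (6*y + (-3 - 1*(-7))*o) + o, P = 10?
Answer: -57081317358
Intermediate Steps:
V(y, o) = 5*o + 6*y (V(y, o) = (6*y + (-3 + 7)*o) + o = (6*y + 4*o) + o = (4*o + 6*y) + o = 5*o + 6*y)
a(v) = -1 (a(v) = -2 + v/v = -2 + 1 = -1)
(a(V(P, 15)) - 387893)*(-54427 + 201584) = (-1 - 387893)*(-54427 + 201584) = -387894*147157 = -57081317358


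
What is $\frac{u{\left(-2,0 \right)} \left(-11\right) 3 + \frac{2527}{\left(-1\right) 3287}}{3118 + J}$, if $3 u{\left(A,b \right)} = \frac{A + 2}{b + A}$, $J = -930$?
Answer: $- \frac{133}{378524} \approx -0.00035136$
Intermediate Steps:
$u{\left(A,b \right)} = \frac{2 + A}{3 \left(A + b\right)}$ ($u{\left(A,b \right)} = \frac{\left(A + 2\right) \frac{1}{b + A}}{3} = \frac{\left(2 + A\right) \frac{1}{A + b}}{3} = \frac{\frac{1}{A + b} \left(2 + A\right)}{3} = \frac{2 + A}{3 \left(A + b\right)}$)
$\frac{u{\left(-2,0 \right)} \left(-11\right) 3 + \frac{2527}{\left(-1\right) 3287}}{3118 + J} = \frac{\frac{2 - 2}{3 \left(-2 + 0\right)} \left(-11\right) 3 + \frac{2527}{\left(-1\right) 3287}}{3118 - 930} = \frac{\frac{1}{3} \frac{1}{-2} \cdot 0 \left(-11\right) 3 + \frac{2527}{-3287}}{2188} = \left(\frac{1}{3} \left(- \frac{1}{2}\right) 0 \left(-11\right) 3 + 2527 \left(- \frac{1}{3287}\right)\right) \frac{1}{2188} = \left(0 \left(-11\right) 3 - \frac{133}{173}\right) \frac{1}{2188} = \left(0 \cdot 3 - \frac{133}{173}\right) \frac{1}{2188} = \left(0 - \frac{133}{173}\right) \frac{1}{2188} = \left(- \frac{133}{173}\right) \frac{1}{2188} = - \frac{133}{378524}$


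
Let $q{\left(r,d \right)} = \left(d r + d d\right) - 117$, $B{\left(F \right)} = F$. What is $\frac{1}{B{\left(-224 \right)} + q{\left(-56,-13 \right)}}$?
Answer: $\frac{1}{556} \approx 0.0017986$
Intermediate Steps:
$q{\left(r,d \right)} = -117 + d^{2} + d r$ ($q{\left(r,d \right)} = \left(d r + d^{2}\right) - 117 = \left(d^{2} + d r\right) - 117 = -117 + d^{2} + d r$)
$\frac{1}{B{\left(-224 \right)} + q{\left(-56,-13 \right)}} = \frac{1}{-224 - \left(-611 - 169\right)} = \frac{1}{-224 + \left(-117 + 169 + 728\right)} = \frac{1}{-224 + 780} = \frac{1}{556}$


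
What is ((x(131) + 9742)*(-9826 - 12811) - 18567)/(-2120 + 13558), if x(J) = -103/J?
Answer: -14444742670/749189 ≈ -19281.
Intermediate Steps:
((x(131) + 9742)*(-9826 - 12811) - 18567)/(-2120 + 13558) = ((-103/131 + 9742)*(-9826 - 12811) - 18567)/(-2120 + 13558) = ((-103*1/131 + 9742)*(-22637) - 18567)/11438 = ((-103/131 + 9742)*(-22637) - 18567)*(1/11438) = ((1276099/131)*(-22637) - 18567)*(1/11438) = (-28887053063/131 - 18567)*(1/11438) = -28889485340/131*1/11438 = -14444742670/749189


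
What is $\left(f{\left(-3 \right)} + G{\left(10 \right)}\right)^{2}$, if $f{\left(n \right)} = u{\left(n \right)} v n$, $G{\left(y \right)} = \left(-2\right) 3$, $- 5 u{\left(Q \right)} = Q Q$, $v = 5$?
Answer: $441$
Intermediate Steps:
$u{\left(Q \right)} = - \frac{Q^{2}}{5}$ ($u{\left(Q \right)} = - \frac{Q Q}{5} = - \frac{Q^{2}}{5}$)
$G{\left(y \right)} = -6$
$f{\left(n \right)} = - n^{3}$ ($f{\left(n \right)} = - \frac{n^{2}}{5} \cdot 5 n = - n^{2} n = - n^{3}$)
$\left(f{\left(-3 \right)} + G{\left(10 \right)}\right)^{2} = \left(- \left(-3\right)^{3} - 6\right)^{2} = \left(\left(-1\right) \left(-27\right) - 6\right)^{2} = \left(27 - 6\right)^{2} = 21^{2} = 441$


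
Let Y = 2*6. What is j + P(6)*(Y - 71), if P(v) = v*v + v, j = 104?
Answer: -2374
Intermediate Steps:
Y = 12
P(v) = v + v**2 (P(v) = v**2 + v = v + v**2)
j + P(6)*(Y - 71) = 104 + (6*(1 + 6))*(12 - 71) = 104 + (6*7)*(-59) = 104 + 42*(-59) = 104 - 2478 = -2374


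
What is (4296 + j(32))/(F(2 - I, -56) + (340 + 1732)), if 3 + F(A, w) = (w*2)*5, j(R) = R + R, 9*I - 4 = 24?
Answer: 4360/1509 ≈ 2.8893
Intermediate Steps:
I = 28/9 (I = 4/9 + (1/9)*24 = 4/9 + 8/3 = 28/9 ≈ 3.1111)
j(R) = 2*R
F(A, w) = -3 + 10*w (F(A, w) = -3 + (w*2)*5 = -3 + (2*w)*5 = -3 + 10*w)
(4296 + j(32))/(F(2 - I, -56) + (340 + 1732)) = (4296 + 2*32)/((-3 + 10*(-56)) + (340 + 1732)) = (4296 + 64)/((-3 - 560) + 2072) = 4360/(-563 + 2072) = 4360/1509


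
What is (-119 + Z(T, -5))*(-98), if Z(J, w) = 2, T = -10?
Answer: 11466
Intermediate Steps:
(-119 + Z(T, -5))*(-98) = (-119 + 2)*(-98) = -117*(-98) = 11466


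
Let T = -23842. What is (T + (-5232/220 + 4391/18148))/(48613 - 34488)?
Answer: -23821149959/14098727500 ≈ -1.6896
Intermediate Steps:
(T + (-5232/220 + 4391/18148))/(48613 - 34488) = (-23842 + (-5232/220 + 4391/18148))/(48613 - 34488) = (-23842 + (-5232*1/220 + 4391*(1/18148)))/14125 = (-23842 + (-1308/55 + 4391/18148))*(1/14125) = (-23842 - 23496079/998140)*(1/14125) = -23821149959/998140*1/14125 = -23821149959/14098727500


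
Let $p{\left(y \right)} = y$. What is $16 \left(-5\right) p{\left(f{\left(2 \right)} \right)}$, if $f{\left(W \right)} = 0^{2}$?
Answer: $0$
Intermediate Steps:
$f{\left(W \right)} = 0$
$16 \left(-5\right) p{\left(f{\left(2 \right)} \right)} = 16 \left(-5\right) 0 = \left(-80\right) 0 = 0$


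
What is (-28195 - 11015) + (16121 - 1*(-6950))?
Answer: -16139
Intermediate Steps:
(-28195 - 11015) + (16121 - 1*(-6950)) = -39210 + (16121 + 6950) = -39210 + 23071 = -16139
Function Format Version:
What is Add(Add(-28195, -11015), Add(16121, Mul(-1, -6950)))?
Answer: -16139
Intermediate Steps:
Add(Add(-28195, -11015), Add(16121, Mul(-1, -6950))) = Add(-39210, Add(16121, 6950)) = Add(-39210, 23071) = -16139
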